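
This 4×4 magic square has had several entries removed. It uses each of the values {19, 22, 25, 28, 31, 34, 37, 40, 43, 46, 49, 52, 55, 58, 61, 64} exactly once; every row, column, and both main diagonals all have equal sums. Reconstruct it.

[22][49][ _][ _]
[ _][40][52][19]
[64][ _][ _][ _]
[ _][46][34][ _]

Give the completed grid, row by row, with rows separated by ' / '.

22 49 37 58 / 55 40 52 19 / 64 31 43 28 / 25 46 34 61

The 16 entries sum to 664, so each line sums to 664/4 = 166.
Row 2: 40 + 52 + 19 + ? = 166, so (2,1) = 55.
From column 1, 166 − (22 + 55 + 64) gives (4,1) = 25.
Column 2: 49 + 40 + 46 + ? = 166, so (3,2) = 31.
Anti-diagonal needs 166; the known cells sum to 108, so (1,4) = 58.
Row 1 needs 166; the known cells sum to 129, so (1,3) = 37.
Row 4: 25 + 46 + 34 + ? = 166, so (4,4) = 61.
Column 3: 37 + 52 + 34 + ? = 166, so (3,3) = 43.
The remaining cell in column 4 is (3,4) = 166 − 138 = 28.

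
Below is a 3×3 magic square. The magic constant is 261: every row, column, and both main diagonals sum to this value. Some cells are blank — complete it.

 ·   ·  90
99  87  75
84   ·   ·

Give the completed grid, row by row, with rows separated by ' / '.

From column 1, 261 − (99 + 84) gives (1,1) = 78.
The remaining cell in column 3 is (3,3) = 261 − 165 = 96.
Using row 1: 78 + 90 + ? → (1,2) = 261 − 168 = 93.
Row 3: 84 + 96 + ? = 261, so (3,2) = 81.

78 93 90 / 99 87 75 / 84 81 96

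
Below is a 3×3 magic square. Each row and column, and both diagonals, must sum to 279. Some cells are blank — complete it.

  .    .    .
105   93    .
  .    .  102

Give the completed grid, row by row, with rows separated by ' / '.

The remaining cell in row 2 is (2,3) = 279 − 198 = 81.
From column 3, 279 − (81 + 102) gives (1,3) = 96.
Main diagonal must total 279; the given cells sum to 195, so (1,1) = 84.
The remaining cell in anti-diagonal is (3,1) = 279 − 189 = 90.
Row 1 must total 279; the given cells sum to 180, so (1,2) = 99.
Using row 3: 90 + 102 + ? → (3,2) = 279 − 192 = 87.

84 99 96 / 105 93 81 / 90 87 102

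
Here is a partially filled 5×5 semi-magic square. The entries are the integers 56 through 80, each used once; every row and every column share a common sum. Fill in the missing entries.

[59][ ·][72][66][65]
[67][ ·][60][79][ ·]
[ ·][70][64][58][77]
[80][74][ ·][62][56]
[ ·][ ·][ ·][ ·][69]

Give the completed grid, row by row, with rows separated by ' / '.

59 78 72 66 65 / 67 61 60 79 73 / 71 70 64 58 77 / 80 74 68 62 56 / 63 57 76 75 69

The entries are 56 through 80, which sum to 1700, so each line sums to 1700/5 = 340.
Row 1 must total 340; the given cells sum to 262, so (1,2) = 78.
Using row 3: 70 + 64 + 58 + 77 + ? → (3,1) = 340 − 269 = 71.
From row 4, 340 − (80 + 74 + 62 + 56) gives (4,3) = 68.
The remaining cell in column 1 is (5,1) = 340 − 277 = 63.
Column 3 needs 340; the known cells sum to 264, so (5,3) = 76.
Column 4 must total 340; the given cells sum to 265, so (5,4) = 75.
Column 5 needs 340; the known cells sum to 267, so (2,5) = 73.
Row 2 must total 340; the given cells sum to 279, so (2,2) = 61.
From row 5, 340 − (63 + 76 + 75 + 69) gives (5,2) = 57.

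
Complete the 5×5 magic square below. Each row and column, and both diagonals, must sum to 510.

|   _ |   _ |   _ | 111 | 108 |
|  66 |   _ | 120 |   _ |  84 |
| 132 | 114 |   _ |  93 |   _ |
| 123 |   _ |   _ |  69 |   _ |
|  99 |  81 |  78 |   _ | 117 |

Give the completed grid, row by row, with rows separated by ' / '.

Using row 5: 99 + 81 + 78 + 117 + ? → (5,4) = 510 − 375 = 135.
Column 1: 66 + 132 + 123 + 99 + ? = 510, so (1,1) = 90.
From column 4, 510 − (111 + 93 + 69 + 135) gives (2,4) = 102.
Row 2 needs 510; the known cells sum to 372, so (2,2) = 138.
Using main diagonal: 90 + 138 + 69 + 117 + ? → (3,3) = 510 − 414 = 96.
The remaining cell in anti-diagonal is (4,2) = 510 − 405 = 105.
The remaining cell in row 3 is (3,5) = 510 − 435 = 75.
Column 2 needs 510; the known cells sum to 438, so (1,2) = 72.
The remaining cell in column 5 is (4,5) = 510 − 384 = 126.
Row 1: 90 + 72 + 111 + 108 + ? = 510, so (1,3) = 129.
Row 4 must total 510; the given cells sum to 423, so (4,3) = 87.

90 72 129 111 108 / 66 138 120 102 84 / 132 114 96 93 75 / 123 105 87 69 126 / 99 81 78 135 117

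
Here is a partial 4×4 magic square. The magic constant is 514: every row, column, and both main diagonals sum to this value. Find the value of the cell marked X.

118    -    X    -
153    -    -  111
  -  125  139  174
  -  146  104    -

181

Row 3: 125 + 139 + 174 + ? = 514, so (3,1) = 76.
The remaining cell in column 1 is (4,1) = 514 − 347 = 167.
Row 4 must total 514; the given cells sum to 417, so (4,4) = 97.
Using column 4: 111 + 174 + 97 + ? → (1,4) = 514 − 382 = 132.
Main diagonal needs 514; the known cells sum to 354, so (2,2) = 160.
Using anti-diagonal: 132 + 125 + 167 + ? → (2,3) = 514 − 424 = 90.
Column 2 needs 514; the known cells sum to 431, so (1,2) = 83.
Column 3 needs 514; the known cells sum to 333, so (1,3) = 181.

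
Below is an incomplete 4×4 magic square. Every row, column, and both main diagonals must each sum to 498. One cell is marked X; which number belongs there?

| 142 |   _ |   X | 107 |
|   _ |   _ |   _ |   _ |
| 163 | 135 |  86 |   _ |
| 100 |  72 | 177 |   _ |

The remaining cell in row 3 is (3,4) = 498 − 384 = 114.
Row 4 needs 498; the known cells sum to 349, so (4,4) = 149.
Column 1 must total 498; the given cells sum to 405, so (2,1) = 93.
Column 4 must total 498; the given cells sum to 370, so (2,4) = 128.
The remaining cell in main diagonal is (2,2) = 498 − 377 = 121.
Anti-diagonal: 107 + 135 + 100 + ? = 498, so (2,3) = 156.
Using column 2: 121 + 135 + 72 + ? → (1,2) = 498 − 328 = 170.
From column 3, 498 − (156 + 86 + 177) gives (1,3) = 79.

79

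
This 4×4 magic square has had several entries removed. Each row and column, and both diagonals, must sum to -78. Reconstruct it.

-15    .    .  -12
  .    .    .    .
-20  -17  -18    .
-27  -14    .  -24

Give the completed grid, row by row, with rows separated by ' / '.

Row 3: -20 + (-17) + (-18) + ? = -78, so (3,4) = -23.
Row 4 must total -78; the given cells sum to -65, so (4,3) = -13.
From column 1, -78 − (-15 + (-20) + (-27)) gives (2,1) = -16.
From column 4, -78 − (-12 + (-23) + (-24)) gives (2,4) = -19.
Using main diagonal: -15 + (-18) + (-24) + ? → (2,2) = -78 − (-57) = -21.
Anti-diagonal needs -78; the known cells sum to -56, so (2,3) = -22.
Column 2: -21 + (-17) + (-14) + ? = -78, so (1,2) = -26.
Using column 3: -22 + (-18) + (-13) + ? → (1,3) = -78 − (-53) = -25.

-15 -26 -25 -12 / -16 -21 -22 -19 / -20 -17 -18 -23 / -27 -14 -13 -24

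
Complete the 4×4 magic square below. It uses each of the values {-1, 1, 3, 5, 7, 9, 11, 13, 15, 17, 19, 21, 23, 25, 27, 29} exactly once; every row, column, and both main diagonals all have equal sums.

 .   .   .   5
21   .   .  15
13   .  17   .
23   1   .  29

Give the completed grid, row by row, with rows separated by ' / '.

-1 25 27 5 / 21 11 9 15 / 13 19 17 7 / 23 1 3 29

The 16 entries sum to 224, so each line sums to 224/4 = 56.
From row 4, 56 − (23 + 1 + 29) gives (4,3) = 3.
Column 1: 21 + 13 + 23 + ? = 56, so (1,1) = -1.
Column 4 needs 56; the known cells sum to 49, so (3,4) = 7.
Main diagonal needs 56; the known cells sum to 45, so (2,2) = 11.
Using row 2: 21 + 11 + 15 + ? → (2,3) = 56 − 47 = 9.
Row 3 must total 56; the given cells sum to 37, so (3,2) = 19.
Using column 2: 11 + 19 + 1 + ? → (1,2) = 56 − 31 = 25.
Using column 3: 9 + 17 + 3 + ? → (1,3) = 56 − 29 = 27.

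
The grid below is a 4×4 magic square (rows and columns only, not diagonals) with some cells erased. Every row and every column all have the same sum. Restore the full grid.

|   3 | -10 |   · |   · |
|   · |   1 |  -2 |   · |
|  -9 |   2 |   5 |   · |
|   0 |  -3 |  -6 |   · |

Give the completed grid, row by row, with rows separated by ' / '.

3 -10 -7 4 / -4 1 -2 -5 / -9 2 5 -8 / 0 -3 -6 -1

Column 2 is already complete: -10 + 1 + 2 + -3 = -10, so that is the magic constant.
Using row 3: -9 + 2 + 5 + ? → (3,4) = -10 − (-2) = -8.
Row 4 needs -10; the known cells sum to -9, so (4,4) = -1.
Using column 1: 3 + (-9) + 0 + ? → (2,1) = -10 − (-6) = -4.
From column 3, -10 − (-2 + 5 + (-6)) gives (1,3) = -7.
Row 1: 3 + (-10) + (-7) + ? = -10, so (1,4) = 4.
The remaining cell in row 2 is (2,4) = -10 − (-5) = -5.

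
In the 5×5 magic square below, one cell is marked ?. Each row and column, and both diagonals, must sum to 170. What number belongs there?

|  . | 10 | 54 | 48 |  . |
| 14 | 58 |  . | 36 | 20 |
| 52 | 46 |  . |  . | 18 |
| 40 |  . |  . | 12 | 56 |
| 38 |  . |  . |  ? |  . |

Row 2 must total 170; the given cells sum to 128, so (2,3) = 42.
The remaining cell in column 1 is (1,1) = 170 − 144 = 26.
The remaining cell in row 1 is (1,5) = 170 − 138 = 32.
Column 5 needs 170; the known cells sum to 126, so (5,5) = 44.
The remaining cell in main diagonal is (3,3) = 170 − 140 = 30.
From anti-diagonal, 170 − (32 + 36 + 30 + 38) gives (4,2) = 34.
Row 3: 52 + 46 + 30 + 18 + ? = 170, so (3,4) = 24.
Using row 4: 40 + 34 + 12 + 56 + ? → (4,3) = 170 − 142 = 28.
Using column 2: 10 + 58 + 46 + 34 + ? → (5,2) = 170 − 148 = 22.
From column 3, 170 − (54 + 42 + 30 + 28) gives (5,3) = 16.
From column 4, 170 − (48 + 36 + 24 + 12) gives (5,4) = 50.

50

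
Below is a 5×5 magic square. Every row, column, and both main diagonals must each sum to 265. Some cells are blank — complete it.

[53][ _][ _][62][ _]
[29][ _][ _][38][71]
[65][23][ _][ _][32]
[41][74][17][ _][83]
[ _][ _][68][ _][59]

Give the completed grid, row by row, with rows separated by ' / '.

Row 4 must total 265; the given cells sum to 215, so (4,4) = 50.
Column 1 needs 265; the known cells sum to 188, so (5,1) = 77.
From column 5, 265 − (71 + 32 + 83 + 59) gives (1,5) = 20.
Anti-diagonal needs 265; the known cells sum to 209, so (3,3) = 56.
Row 3 must total 265; the given cells sum to 176, so (3,4) = 89.
Using column 4: 62 + 38 + 89 + 50 + ? → (5,4) = 265 − 239 = 26.
The remaining cell in main diagonal is (2,2) = 265 − 218 = 47.
Row 2 must total 265; the given cells sum to 185, so (2,3) = 80.
Row 5 needs 265; the known cells sum to 230, so (5,2) = 35.
The remaining cell in column 2 is (1,2) = 265 − 179 = 86.
Column 3 needs 265; the known cells sum to 221, so (1,3) = 44.

53 86 44 62 20 / 29 47 80 38 71 / 65 23 56 89 32 / 41 74 17 50 83 / 77 35 68 26 59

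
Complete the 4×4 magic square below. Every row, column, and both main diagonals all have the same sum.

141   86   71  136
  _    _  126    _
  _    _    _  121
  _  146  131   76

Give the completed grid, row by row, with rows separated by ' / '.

141 86 71 136 / 96 111 126 101 / 116 91 106 121 / 81 146 131 76

Row 1 is already complete: 141 + 86 + 71 + 136 = 434, so that is the magic constant.
The remaining cell in row 4 is (4,1) = 434 − 353 = 81.
Column 3 needs 434; the known cells sum to 328, so (3,3) = 106.
Column 4 needs 434; the known cells sum to 333, so (2,4) = 101.
Main diagonal needs 434; the known cells sum to 323, so (2,2) = 111.
Using anti-diagonal: 136 + 126 + 81 + ? → (3,2) = 434 − 343 = 91.
Row 2: 111 + 126 + 101 + ? = 434, so (2,1) = 96.
The remaining cell in row 3 is (3,1) = 434 − 318 = 116.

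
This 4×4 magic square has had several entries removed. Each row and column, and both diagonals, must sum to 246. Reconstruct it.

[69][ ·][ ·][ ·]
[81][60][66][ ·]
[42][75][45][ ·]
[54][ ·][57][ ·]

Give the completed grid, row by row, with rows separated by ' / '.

Row 2 must total 246; the given cells sum to 207, so (2,4) = 39.
From row 3, 246 − (42 + 75 + 45) gives (3,4) = 84.
From column 3, 246 − (66 + 45 + 57) gives (1,3) = 78.
Main diagonal: 69 + 60 + 45 + ? = 246, so (4,4) = 72.
Anti-diagonal: 66 + 75 + 54 + ? = 246, so (1,4) = 51.
The remaining cell in row 1 is (1,2) = 246 − 198 = 48.
Row 4: 54 + 57 + 72 + ? = 246, so (4,2) = 63.

69 48 78 51 / 81 60 66 39 / 42 75 45 84 / 54 63 57 72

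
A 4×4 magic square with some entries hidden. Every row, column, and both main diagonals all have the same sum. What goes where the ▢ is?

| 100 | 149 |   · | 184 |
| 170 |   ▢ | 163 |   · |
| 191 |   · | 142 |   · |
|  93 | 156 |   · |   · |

Column 1 is complete and sums to 554; that is the magic constant.
Row 1: 100 + 149 + 184 + ? = 554, so (1,3) = 121.
The remaining cell in column 3 is (4,3) = 554 − 426 = 128.
Anti-diagonal needs 554; the known cells sum to 440, so (3,2) = 114.
The remaining cell in row 3 is (3,4) = 554 − 447 = 107.
The remaining cell in row 4 is (4,4) = 554 − 377 = 177.
Using column 2: 149 + 114 + 156 + ? → (2,2) = 554 − 419 = 135.

135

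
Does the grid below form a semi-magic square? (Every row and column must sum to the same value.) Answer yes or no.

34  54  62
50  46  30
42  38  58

No — column 2 sums to 138 but row 2 sums to 126.

Row 1: 34 + 54 + 62 = 150.
Row 2: 50 + 46 + 30 = 126.
Row 3: 42 + 38 + 58 = 138.
Column 1: 34 + 50 + 42 = 126.
Column 2: 54 + 46 + 38 = 138.
Column 3: 62 + 30 + 58 = 150.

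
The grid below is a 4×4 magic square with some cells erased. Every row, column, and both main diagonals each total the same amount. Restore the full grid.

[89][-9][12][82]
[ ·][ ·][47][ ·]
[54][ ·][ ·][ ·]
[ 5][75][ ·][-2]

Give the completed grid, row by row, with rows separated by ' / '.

89 -9 12 82 / 26 68 47 33 / 54 40 19 61 / 5 75 96 -2

Row 1 is already complete: 89 + -9 + 12 + 82 = 174, so that is the magic constant.
Row 4 must total 174; the given cells sum to 78, so (4,3) = 96.
From column 1, 174 − (89 + 54 + 5) gives (2,1) = 26.
Column 3: 12 + 47 + 96 + ? = 174, so (3,3) = 19.
Main diagonal: 89 + 19 + (-2) + ? = 174, so (2,2) = 68.
Anti-diagonal needs 174; the known cells sum to 134, so (3,2) = 40.
The remaining cell in row 2 is (2,4) = 174 − 141 = 33.
Row 3 needs 174; the known cells sum to 113, so (3,4) = 61.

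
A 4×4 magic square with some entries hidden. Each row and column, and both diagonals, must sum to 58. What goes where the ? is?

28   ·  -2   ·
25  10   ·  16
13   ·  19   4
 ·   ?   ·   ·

From row 2, 58 − (25 + 10 + 16) gives (2,3) = 7.
Row 3 must total 58; the given cells sum to 36, so (3,2) = 22.
Column 1 needs 58; the known cells sum to 66, so (4,1) = -8.
Column 3 needs 58; the known cells sum to 24, so (4,3) = 34.
Main diagonal: 28 + 10 + 19 + ? = 58, so (4,4) = 1.
The remaining cell in anti-diagonal is (1,4) = 58 − 21 = 37.
Using row 1: 28 + (-2) + 37 + ? → (1,2) = 58 − 63 = -5.
Using row 4: -8 + 34 + 1 + ? → (4,2) = 58 − 27 = 31.

31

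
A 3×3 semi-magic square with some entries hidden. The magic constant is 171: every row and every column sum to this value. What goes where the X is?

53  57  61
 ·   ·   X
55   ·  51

Using row 3: 55 + 51 + ? → (3,2) = 171 − 106 = 65.
Using column 1: 53 + 55 + ? → (2,1) = 171 − 108 = 63.
Column 2 must total 171; the given cells sum to 122, so (2,2) = 49.
Column 3 needs 171; the known cells sum to 112, so (2,3) = 59.

59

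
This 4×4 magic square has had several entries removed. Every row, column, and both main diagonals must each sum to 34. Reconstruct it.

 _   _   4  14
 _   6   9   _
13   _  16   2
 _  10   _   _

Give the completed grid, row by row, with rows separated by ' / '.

The remaining cell in row 3 is (3,2) = 34 − 31 = 3.
Column 2 needs 34; the known cells sum to 19, so (1,2) = 15.
The remaining cell in column 3 is (4,3) = 34 − 29 = 5.
Anti-diagonal needs 34; the known cells sum to 26, so (4,1) = 8.
The remaining cell in row 1 is (1,1) = 34 − 33 = 1.
Using row 4: 8 + 10 + 5 + ? → (4,4) = 34 − 23 = 11.
Column 1 must total 34; the given cells sum to 22, so (2,1) = 12.
The remaining cell in column 4 is (2,4) = 34 − 27 = 7.

1 15 4 14 / 12 6 9 7 / 13 3 16 2 / 8 10 5 11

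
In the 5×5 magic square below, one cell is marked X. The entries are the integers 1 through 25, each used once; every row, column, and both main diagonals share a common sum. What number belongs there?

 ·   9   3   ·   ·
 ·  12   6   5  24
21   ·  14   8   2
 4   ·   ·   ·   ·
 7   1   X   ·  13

25

The entries are 1 through 25, which sum to 325, so each line sums to 325/5 = 65.
Row 2 must total 65; the given cells sum to 47, so (2,1) = 18.
Using row 3: 21 + 14 + 8 + 2 + ? → (3,2) = 65 − 45 = 20.
Column 1 needs 65; the known cells sum to 50, so (1,1) = 15.
Using column 2: 9 + 12 + 20 + 1 + ? → (4,2) = 65 − 42 = 23.
The remaining cell in main diagonal is (4,4) = 65 − 54 = 11.
Using anti-diagonal: 5 + 14 + 23 + 7 + ? → (1,5) = 65 − 49 = 16.
From row 1, 65 − (15 + 9 + 3 + 16) gives (1,4) = 22.
Using column 4: 22 + 5 + 8 + 11 + ? → (5,4) = 65 − 46 = 19.
Column 5 must total 65; the given cells sum to 55, so (4,5) = 10.
From row 4, 65 − (4 + 23 + 11 + 10) gives (4,3) = 17.
Using row 5: 7 + 1 + 19 + 13 + ? → (5,3) = 65 − 40 = 25.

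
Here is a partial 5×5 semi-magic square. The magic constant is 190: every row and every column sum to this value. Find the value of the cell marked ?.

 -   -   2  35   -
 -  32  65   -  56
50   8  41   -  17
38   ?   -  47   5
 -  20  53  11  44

71

From row 3, 190 − (50 + 8 + 41 + 17) gives (3,4) = 74.
The remaining cell in row 5 is (5,1) = 190 − 128 = 62.
The remaining cell in column 3 is (4,3) = 190 − 161 = 29.
Using column 4: 35 + 74 + 47 + 11 + ? → (2,4) = 190 − 167 = 23.
Column 5 must total 190; the given cells sum to 122, so (1,5) = 68.
Row 2 must total 190; the given cells sum to 176, so (2,1) = 14.
Row 4: 38 + 29 + 47 + 5 + ? = 190, so (4,2) = 71.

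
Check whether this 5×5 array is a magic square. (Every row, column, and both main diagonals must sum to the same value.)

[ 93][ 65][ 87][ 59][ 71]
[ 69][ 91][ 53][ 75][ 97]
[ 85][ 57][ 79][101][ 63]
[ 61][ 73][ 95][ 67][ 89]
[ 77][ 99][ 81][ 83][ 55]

No — anti-diagonal sums to 375 but column 1 sums to 385.

Row 1: 93 + 65 + 87 + 59 + 71 = 375.
Row 2: 69 + 91 + 53 + 75 + 97 = 385.
Row 3: 85 + 57 + 79 + 101 + 63 = 385.
Row 4: 61 + 73 + 95 + 67 + 89 = 385.
Row 5: 77 + 99 + 81 + 83 + 55 = 395.
Column 1: 93 + 69 + 85 + 61 + 77 = 385.
Column 2: 65 + 91 + 57 + 73 + 99 = 385.
Column 3: 87 + 53 + 79 + 95 + 81 = 395.
Column 4: 59 + 75 + 101 + 67 + 83 = 385.
Column 5: 71 + 97 + 63 + 89 + 55 = 375.
Main diagonal: 93 + 91 + 79 + 67 + 55 = 385.
Anti-diagonal: 71 + 75 + 79 + 73 + 77 = 375.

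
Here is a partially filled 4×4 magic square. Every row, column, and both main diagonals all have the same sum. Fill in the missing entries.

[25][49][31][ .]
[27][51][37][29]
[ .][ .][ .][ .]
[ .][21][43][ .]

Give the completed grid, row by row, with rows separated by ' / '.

25 49 31 39 / 27 51 37 29 / 47 23 33 41 / 45 21 43 35

Row 2 is already complete: 27 + 51 + 37 + 29 = 144, so that is the magic constant.
From row 1, 144 − (25 + 49 + 31) gives (1,4) = 39.
Column 2 must total 144; the given cells sum to 121, so (3,2) = 23.
The remaining cell in column 3 is (3,3) = 144 − 111 = 33.
Main diagonal needs 144; the known cells sum to 109, so (4,4) = 35.
Anti-diagonal must total 144; the given cells sum to 99, so (4,1) = 45.
The remaining cell in column 1 is (3,1) = 144 − 97 = 47.
Column 4: 39 + 29 + 35 + ? = 144, so (3,4) = 41.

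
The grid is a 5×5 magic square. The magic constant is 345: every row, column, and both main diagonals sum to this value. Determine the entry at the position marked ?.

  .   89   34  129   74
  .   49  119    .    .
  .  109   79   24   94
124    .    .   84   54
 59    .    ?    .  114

The remaining cell in row 1 is (1,1) = 345 − 326 = 19.
Row 3: 109 + 79 + 24 + 94 + ? = 345, so (3,1) = 39.
Column 1: 19 + 39 + 124 + 59 + ? = 345, so (2,1) = 104.
From column 5, 345 − (74 + 94 + 54 + 114) gives (2,5) = 9.
Using row 2: 104 + 49 + 119 + 9 + ? → (2,4) = 345 − 281 = 64.
Column 4 needs 345; the known cells sum to 301, so (5,4) = 44.
The remaining cell in anti-diagonal is (4,2) = 345 − 276 = 69.
Row 4 must total 345; the given cells sum to 331, so (4,3) = 14.
Column 2 needs 345; the known cells sum to 316, so (5,2) = 29.
Using column 3: 34 + 119 + 79 + 14 + ? → (5,3) = 345 − 246 = 99.

99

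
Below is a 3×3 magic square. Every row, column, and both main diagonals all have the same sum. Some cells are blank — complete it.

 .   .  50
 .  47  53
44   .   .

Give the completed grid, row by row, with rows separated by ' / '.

56 35 50 / 41 47 53 / 44 59 38

Anti-diagonal is already complete: 50 + 47 + 44 = 141, so that is the magic constant.
Row 2: 47 + 53 + ? = 141, so (2,1) = 41.
Column 1 must total 141; the given cells sum to 85, so (1,1) = 56.
Column 3: 50 + 53 + ? = 141, so (3,3) = 38.
Row 1 must total 141; the given cells sum to 106, so (1,2) = 35.
Row 3: 44 + 38 + ? = 141, so (3,2) = 59.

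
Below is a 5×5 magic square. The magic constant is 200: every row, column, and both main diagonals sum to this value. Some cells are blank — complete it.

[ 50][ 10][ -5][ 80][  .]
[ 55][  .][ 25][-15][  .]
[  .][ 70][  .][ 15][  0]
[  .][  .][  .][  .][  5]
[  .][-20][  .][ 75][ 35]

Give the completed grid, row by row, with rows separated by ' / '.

Row 1 needs 200; the known cells sum to 135, so (1,5) = 65.
Column 4 must total 200; the given cells sum to 155, so (4,4) = 45.
Using column 5: 65 + 0 + 5 + 35 + ? → (2,5) = 200 − 105 = 95.
From row 2, 200 − (55 + 25 + (-15) + 95) gives (2,2) = 40.
Column 2: 10 + 40 + 70 + (-20) + ? = 200, so (4,2) = 100.
Using main diagonal: 50 + 40 + 45 + 35 + ? → (3,3) = 200 − 170 = 30.
Anti-diagonal must total 200; the given cells sum to 180, so (5,1) = 20.
Row 3: 70 + 30 + 15 + 0 + ? = 200, so (3,1) = 85.
Row 5 needs 200; the known cells sum to 110, so (5,3) = 90.
Using column 1: 50 + 55 + 85 + 20 + ? → (4,1) = 200 − 210 = -10.
From column 3, 200 − (-5 + 25 + 30 + 90) gives (4,3) = 60.

50 10 -5 80 65 / 55 40 25 -15 95 / 85 70 30 15 0 / -10 100 60 45 5 / 20 -20 90 75 35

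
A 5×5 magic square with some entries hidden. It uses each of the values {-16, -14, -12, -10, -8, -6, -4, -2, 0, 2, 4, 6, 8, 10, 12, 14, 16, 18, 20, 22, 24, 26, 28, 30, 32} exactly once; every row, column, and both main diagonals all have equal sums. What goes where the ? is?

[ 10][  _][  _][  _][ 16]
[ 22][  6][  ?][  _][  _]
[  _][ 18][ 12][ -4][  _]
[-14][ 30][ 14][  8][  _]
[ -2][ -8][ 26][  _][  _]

The 25 entries sum to 200, so each line sums to 200/5 = 40.
From row 4, 40 − (-14 + 30 + 14 + 8) gives (4,5) = 2.
Column 1 needs 40; the known cells sum to 16, so (3,1) = 24.
Using column 2: 6 + 18 + 30 + (-8) + ? → (1,2) = 40 − 46 = -6.
Main diagonal needs 40; the known cells sum to 36, so (5,5) = 4.
Using anti-diagonal: 16 + 12 + 30 + (-2) + ? → (2,4) = 40 − 56 = -16.
Row 3: 24 + 18 + 12 + (-4) + ? = 40, so (3,5) = -10.
Row 5 must total 40; the given cells sum to 20, so (5,4) = 20.
Column 4 must total 40; the given cells sum to 8, so (1,4) = 32.
Using column 5: 16 + (-10) + 2 + 4 + ? → (2,5) = 40 − 12 = 28.
Row 1: 10 + (-6) + 32 + 16 + ? = 40, so (1,3) = -12.
From row 2, 40 − (22 + 6 + (-16) + 28) gives (2,3) = 0.

0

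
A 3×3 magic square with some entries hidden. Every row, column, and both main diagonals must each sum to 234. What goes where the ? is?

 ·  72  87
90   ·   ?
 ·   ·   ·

Using row 1: 72 + 87 + ? → (1,1) = 234 − 159 = 75.
Column 1: 75 + 90 + ? = 234, so (3,1) = 69.
From anti-diagonal, 234 − (87 + 69) gives (2,2) = 78.
Row 2 must total 234; the given cells sum to 168, so (2,3) = 66.

66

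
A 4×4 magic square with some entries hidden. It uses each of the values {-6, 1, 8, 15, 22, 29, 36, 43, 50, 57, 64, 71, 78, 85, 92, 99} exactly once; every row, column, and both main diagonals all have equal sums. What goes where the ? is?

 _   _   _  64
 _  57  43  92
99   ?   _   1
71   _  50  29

8

The 16 entries sum to 744, so each line sums to 744/4 = 186.
Using row 2: 57 + 43 + 92 + ? → (2,1) = 186 − 192 = -6.
From row 4, 186 − (71 + 50 + 29) gives (4,2) = 36.
Column 1 needs 186; the known cells sum to 164, so (1,1) = 22.
From main diagonal, 186 − (22 + 57 + 29) gives (3,3) = 78.
Using anti-diagonal: 64 + 43 + 71 + ? → (3,2) = 186 − 178 = 8.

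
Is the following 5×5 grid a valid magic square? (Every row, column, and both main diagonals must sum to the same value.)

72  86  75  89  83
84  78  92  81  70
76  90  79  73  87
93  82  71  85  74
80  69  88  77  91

Row 1: 72 + 86 + 75 + 89 + 83 = 405.
Row 2: 84 + 78 + 92 + 81 + 70 = 405.
Row 3: 76 + 90 + 79 + 73 + 87 = 405.
Row 4: 93 + 82 + 71 + 85 + 74 = 405.
Row 5: 80 + 69 + 88 + 77 + 91 = 405.
Column 1: 72 + 84 + 76 + 93 + 80 = 405.
Column 2: 86 + 78 + 90 + 82 + 69 = 405.
Column 3: 75 + 92 + 79 + 71 + 88 = 405.
Column 4: 89 + 81 + 73 + 85 + 77 = 405.
Column 5: 83 + 70 + 87 + 74 + 91 = 405.
Main diagonal: 72 + 78 + 79 + 85 + 91 = 405.
Anti-diagonal: 83 + 81 + 79 + 82 + 80 = 405.
All lines sum to 405.

Yes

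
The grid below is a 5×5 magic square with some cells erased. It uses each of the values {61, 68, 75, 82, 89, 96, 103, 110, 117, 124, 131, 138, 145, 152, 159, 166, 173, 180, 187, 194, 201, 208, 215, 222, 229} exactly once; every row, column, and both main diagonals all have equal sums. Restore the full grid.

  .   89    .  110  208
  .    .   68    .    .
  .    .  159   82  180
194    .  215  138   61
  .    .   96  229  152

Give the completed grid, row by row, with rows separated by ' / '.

The 25 entries sum to 3625, so each line sums to 3625/5 = 725.
The remaining cell in row 4 is (4,2) = 725 − 608 = 117.
Column 3 must total 725; the given cells sum to 538, so (1,3) = 187.
From column 4, 725 − (110 + 82 + 138 + 229) gives (2,4) = 166.
Column 5 must total 725; the given cells sum to 601, so (2,5) = 124.
Using anti-diagonal: 208 + 166 + 159 + 117 + ? → (5,1) = 725 − 650 = 75.
Using row 1: 89 + 187 + 110 + 208 + ? → (1,1) = 725 − 594 = 131.
Row 5 needs 725; the known cells sum to 552, so (5,2) = 173.
Using main diagonal: 131 + 159 + 138 + 152 + ? → (2,2) = 725 − 580 = 145.
Row 2: 145 + 68 + 166 + 124 + ? = 725, so (2,1) = 222.
Column 1 needs 725; the known cells sum to 622, so (3,1) = 103.
Column 2: 89 + 145 + 117 + 173 + ? = 725, so (3,2) = 201.

131 89 187 110 208 / 222 145 68 166 124 / 103 201 159 82 180 / 194 117 215 138 61 / 75 173 96 229 152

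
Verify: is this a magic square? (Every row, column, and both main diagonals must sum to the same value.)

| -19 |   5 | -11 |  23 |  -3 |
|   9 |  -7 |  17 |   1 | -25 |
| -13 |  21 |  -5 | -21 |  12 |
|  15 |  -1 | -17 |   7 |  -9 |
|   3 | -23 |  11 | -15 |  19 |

Row 1: -19 + 5 + (-11) + 23 + (-3) = -5.
Row 2: 9 + (-7) + 17 + 1 + (-25) = -5.
Row 3: -13 + 21 + (-5) + (-21) + 12 = -6.
Row 4: 15 + (-1) + (-17) + 7 + (-9) = -5.
Row 5: 3 + (-23) + 11 + (-15) + 19 = -5.
Column 1: -19 + 9 + (-13) + 15 + 3 = -5.
Column 2: 5 + (-7) + 21 + (-1) + (-23) = -5.
Column 3: -11 + 17 + (-5) + (-17) + 11 = -5.
Column 4: 23 + 1 + (-21) + 7 + (-15) = -5.
Column 5: -3 + (-25) + 12 + (-9) + 19 = -6.
Main diagonal: -19 + (-7) + (-5) + 7 + 19 = -5.
Anti-diagonal: -3 + 1 + (-5) + (-1) + 3 = -5.

No — column 5 sums to -6 but main diagonal sums to -5.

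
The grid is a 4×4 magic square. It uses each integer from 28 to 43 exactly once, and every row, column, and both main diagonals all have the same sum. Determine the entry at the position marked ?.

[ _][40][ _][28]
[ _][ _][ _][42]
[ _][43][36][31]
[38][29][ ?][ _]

The entries are 28 through 43, which sum to 568, so each line sums to 568/4 = 142.
Row 3 needs 142; the known cells sum to 110, so (3,1) = 32.
Column 2 needs 142; the known cells sum to 112, so (2,2) = 30.
Column 4 needs 142; the known cells sum to 101, so (4,4) = 41.
Main diagonal: 30 + 36 + 41 + ? = 142, so (1,1) = 35.
Anti-diagonal needs 142; the known cells sum to 109, so (2,3) = 33.
Row 1 needs 142; the known cells sum to 103, so (1,3) = 39.
Row 2: 30 + 33 + 42 + ? = 142, so (2,1) = 37.
The remaining cell in row 4 is (4,3) = 142 − 108 = 34.

34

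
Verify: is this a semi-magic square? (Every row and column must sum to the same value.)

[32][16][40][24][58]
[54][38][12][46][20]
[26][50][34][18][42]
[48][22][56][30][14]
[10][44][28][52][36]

Row 1: 32 + 16 + 40 + 24 + 58 = 170.
Row 2: 54 + 38 + 12 + 46 + 20 = 170.
Row 3: 26 + 50 + 34 + 18 + 42 = 170.
Row 4: 48 + 22 + 56 + 30 + 14 = 170.
Row 5: 10 + 44 + 28 + 52 + 36 = 170.
Column 1: 32 + 54 + 26 + 48 + 10 = 170.
Column 2: 16 + 38 + 50 + 22 + 44 = 170.
Column 3: 40 + 12 + 34 + 56 + 28 = 170.
Column 4: 24 + 46 + 18 + 30 + 52 = 170.
Column 5: 58 + 20 + 42 + 14 + 36 = 170.
All lines sum to 170.

Yes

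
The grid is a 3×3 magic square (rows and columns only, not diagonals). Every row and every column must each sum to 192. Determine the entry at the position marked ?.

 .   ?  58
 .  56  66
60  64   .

Using row 2: 56 + 66 + ? → (2,1) = 192 − 122 = 70.
Using row 3: 60 + 64 + ? → (3,3) = 192 − 124 = 68.
Using column 1: 70 + 60 + ? → (1,1) = 192 − 130 = 62.
Column 2 must total 192; the given cells sum to 120, so (1,2) = 72.

72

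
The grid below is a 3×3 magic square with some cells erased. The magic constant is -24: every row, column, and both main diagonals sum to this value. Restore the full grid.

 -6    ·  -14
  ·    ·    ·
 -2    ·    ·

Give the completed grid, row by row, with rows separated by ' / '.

-6 -4 -14 / -16 -8 0 / -2 -12 -10

Using row 1: -6 + (-14) + ? → (1,2) = -24 − (-20) = -4.
Column 1: -6 + (-2) + ? = -24, so (2,1) = -16.
From anti-diagonal, -24 − (-14 + (-2)) gives (2,2) = -8.
Row 2 must total -24; the given cells sum to -24, so (2,3) = 0.
The remaining cell in column 2 is (3,2) = -24 − (-12) = -12.
The remaining cell in column 3 is (3,3) = -24 − (-14) = -10.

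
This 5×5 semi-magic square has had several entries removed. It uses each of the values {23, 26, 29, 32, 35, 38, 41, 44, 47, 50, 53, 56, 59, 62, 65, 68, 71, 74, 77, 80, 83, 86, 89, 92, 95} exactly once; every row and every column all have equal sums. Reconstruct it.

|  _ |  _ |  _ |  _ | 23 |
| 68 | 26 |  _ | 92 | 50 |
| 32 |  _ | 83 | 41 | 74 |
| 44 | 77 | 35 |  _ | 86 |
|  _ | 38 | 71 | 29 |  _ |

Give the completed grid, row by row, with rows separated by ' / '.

56 89 47 80 23 / 68 26 59 92 50 / 32 65 83 41 74 / 44 77 35 53 86 / 95 38 71 29 62

The 25 entries sum to 1475, so each line sums to 1475/5 = 295.
From row 2, 295 − (68 + 26 + 92 + 50) gives (2,3) = 59.
The remaining cell in row 3 is (3,2) = 295 − 230 = 65.
Row 4 must total 295; the given cells sum to 242, so (4,4) = 53.
Using column 2: 26 + 65 + 77 + 38 + ? → (1,2) = 295 − 206 = 89.
Using column 3: 59 + 83 + 35 + 71 + ? → (1,3) = 295 − 248 = 47.
Using column 4: 92 + 41 + 53 + 29 + ? → (1,4) = 295 − 215 = 80.
Column 5 needs 295; the known cells sum to 233, so (5,5) = 62.
Row 1 must total 295; the given cells sum to 239, so (1,1) = 56.
Row 5 must total 295; the given cells sum to 200, so (5,1) = 95.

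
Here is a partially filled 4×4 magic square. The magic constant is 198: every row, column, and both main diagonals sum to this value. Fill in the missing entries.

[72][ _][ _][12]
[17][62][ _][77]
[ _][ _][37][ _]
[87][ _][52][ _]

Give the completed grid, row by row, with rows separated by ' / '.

From row 2, 198 − (17 + 62 + 77) gives (2,3) = 42.
The remaining cell in column 1 is (3,1) = 198 − 176 = 22.
From column 3, 198 − (42 + 37 + 52) gives (1,3) = 67.
The remaining cell in main diagonal is (4,4) = 198 − 171 = 27.
The remaining cell in anti-diagonal is (3,2) = 198 − 141 = 57.
Row 1: 72 + 67 + 12 + ? = 198, so (1,2) = 47.
From row 3, 198 − (22 + 57 + 37) gives (3,4) = 82.
From row 4, 198 − (87 + 52 + 27) gives (4,2) = 32.

72 47 67 12 / 17 62 42 77 / 22 57 37 82 / 87 32 52 27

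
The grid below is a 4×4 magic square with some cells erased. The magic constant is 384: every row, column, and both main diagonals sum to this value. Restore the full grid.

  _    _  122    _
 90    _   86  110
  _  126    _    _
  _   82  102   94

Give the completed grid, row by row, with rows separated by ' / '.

118 78 122 66 / 90 98 86 110 / 70 126 74 114 / 106 82 102 94

Row 2 needs 384; the known cells sum to 286, so (2,2) = 98.
Row 4 must total 384; the given cells sum to 278, so (4,1) = 106.
From column 2, 384 − (98 + 126 + 82) gives (1,2) = 78.
The remaining cell in column 3 is (3,3) = 384 − 310 = 74.
The remaining cell in main diagonal is (1,1) = 384 − 266 = 118.
Anti-diagonal must total 384; the given cells sum to 318, so (1,4) = 66.
Using column 1: 118 + 90 + 106 + ? → (3,1) = 384 − 314 = 70.
Column 4 must total 384; the given cells sum to 270, so (3,4) = 114.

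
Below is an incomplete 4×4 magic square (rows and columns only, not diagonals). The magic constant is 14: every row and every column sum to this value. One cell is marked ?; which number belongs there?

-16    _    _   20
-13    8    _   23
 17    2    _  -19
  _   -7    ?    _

Using row 2: -13 + 8 + 23 + ? → (2,3) = 14 − 18 = -4.
Row 3 must total 14; the given cells sum to 0, so (3,3) = 14.
Column 1 must total 14; the given cells sum to -12, so (4,1) = 26.
Using column 2: 8 + 2 + (-7) + ? → (1,2) = 14 − 3 = 11.
Column 4 must total 14; the given cells sum to 24, so (4,4) = -10.
Row 1: -16 + 11 + 20 + ? = 14, so (1,3) = -1.
The remaining cell in row 4 is (4,3) = 14 − 9 = 5.

5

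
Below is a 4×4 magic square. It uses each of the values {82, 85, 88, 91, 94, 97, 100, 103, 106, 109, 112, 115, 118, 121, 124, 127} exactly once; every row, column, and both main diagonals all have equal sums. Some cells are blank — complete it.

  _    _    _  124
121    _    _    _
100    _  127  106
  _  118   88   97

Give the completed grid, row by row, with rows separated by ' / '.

82 103 109 124 / 121 112 94 91 / 100 85 127 106 / 115 118 88 97

The 16 entries sum to 1672, so each line sums to 1672/4 = 418.
From row 3, 418 − (100 + 127 + 106) gives (3,2) = 85.
From row 4, 418 − (118 + 88 + 97) gives (4,1) = 115.
Using column 1: 121 + 100 + 115 + ? → (1,1) = 418 − 336 = 82.
The remaining cell in column 4 is (2,4) = 418 − 327 = 91.
Main diagonal: 82 + 127 + 97 + ? = 418, so (2,2) = 112.
Using anti-diagonal: 124 + 85 + 115 + ? → (2,3) = 418 − 324 = 94.
Column 2 needs 418; the known cells sum to 315, so (1,2) = 103.
From column 3, 418 − (94 + 127 + 88) gives (1,3) = 109.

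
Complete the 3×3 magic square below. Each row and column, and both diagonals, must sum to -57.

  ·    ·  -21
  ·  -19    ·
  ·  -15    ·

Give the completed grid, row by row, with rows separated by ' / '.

Column 2 must total -57; the given cells sum to -34, so (1,2) = -23.
Anti-diagonal: -21 + (-19) + ? = -57, so (3,1) = -17.
Using row 1: -23 + (-21) + ? → (1,1) = -57 − (-44) = -13.
Row 3: -17 + (-15) + ? = -57, so (3,3) = -25.
Using column 1: -13 + (-17) + ? → (2,1) = -57 − (-30) = -27.
Column 3 needs -57; the known cells sum to -46, so (2,3) = -11.

-13 -23 -21 / -27 -19 -11 / -17 -15 -25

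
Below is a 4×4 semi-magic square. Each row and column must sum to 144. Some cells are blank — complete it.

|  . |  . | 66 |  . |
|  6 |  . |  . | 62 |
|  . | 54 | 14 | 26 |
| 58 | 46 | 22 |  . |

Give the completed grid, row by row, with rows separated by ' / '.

30 10 66 38 / 6 34 42 62 / 50 54 14 26 / 58 46 22 18

Using row 3: 54 + 14 + 26 + ? → (3,1) = 144 − 94 = 50.
Row 4 needs 144; the known cells sum to 126, so (4,4) = 18.
Using column 1: 6 + 50 + 58 + ? → (1,1) = 144 − 114 = 30.
From column 3, 144 − (66 + 14 + 22) gives (2,3) = 42.
Using column 4: 62 + 26 + 18 + ? → (1,4) = 144 − 106 = 38.
Row 1: 30 + 66 + 38 + ? = 144, so (1,2) = 10.
The remaining cell in row 2 is (2,2) = 144 − 110 = 34.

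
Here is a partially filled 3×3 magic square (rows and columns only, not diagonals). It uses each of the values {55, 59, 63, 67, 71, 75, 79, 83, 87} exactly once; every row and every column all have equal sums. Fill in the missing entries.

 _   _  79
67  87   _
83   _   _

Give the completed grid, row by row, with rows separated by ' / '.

The 9 entries sum to 639, so each line sums to 639/3 = 213.
The remaining cell in row 2 is (2,3) = 213 − 154 = 59.
Column 1 needs 213; the known cells sum to 150, so (1,1) = 63.
The remaining cell in column 3 is (3,3) = 213 − 138 = 75.
Row 1 must total 213; the given cells sum to 142, so (1,2) = 71.
Row 3 must total 213; the given cells sum to 158, so (3,2) = 55.

63 71 79 / 67 87 59 / 83 55 75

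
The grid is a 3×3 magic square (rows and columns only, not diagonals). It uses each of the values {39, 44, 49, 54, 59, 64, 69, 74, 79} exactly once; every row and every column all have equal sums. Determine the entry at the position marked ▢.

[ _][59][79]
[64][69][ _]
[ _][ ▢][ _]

49

The 9 entries sum to 531, so each line sums to 531/3 = 177.
Row 1: 59 + 79 + ? = 177, so (1,1) = 39.
The remaining cell in row 2 is (2,3) = 177 − 133 = 44.
Column 1 must total 177; the given cells sum to 103, so (3,1) = 74.
The remaining cell in column 2 is (3,2) = 177 − 128 = 49.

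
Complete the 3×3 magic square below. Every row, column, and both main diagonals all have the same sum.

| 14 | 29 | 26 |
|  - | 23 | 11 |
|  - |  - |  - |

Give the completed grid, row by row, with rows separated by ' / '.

Row 1 is already complete: 14 + 29 + 26 = 69, so that is the magic constant.
Row 2 must total 69; the given cells sum to 34, so (2,1) = 35.
From column 1, 69 − (14 + 35) gives (3,1) = 20.
Column 2: 29 + 23 + ? = 69, so (3,2) = 17.
The remaining cell in column 3 is (3,3) = 69 − 37 = 32.

14 29 26 / 35 23 11 / 20 17 32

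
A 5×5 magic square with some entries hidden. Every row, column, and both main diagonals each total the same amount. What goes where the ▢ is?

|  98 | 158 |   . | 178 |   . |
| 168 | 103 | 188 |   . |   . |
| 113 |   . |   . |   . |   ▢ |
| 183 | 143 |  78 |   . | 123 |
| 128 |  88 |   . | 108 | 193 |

153

Column 1 is complete and sums to 690; that is the magic constant.
Row 4 must total 690; the given cells sum to 527, so (4,4) = 163.
Row 5 needs 690; the known cells sum to 517, so (5,3) = 173.
Column 2: 158 + 103 + 143 + 88 + ? = 690, so (3,2) = 198.
The remaining cell in main diagonal is (3,3) = 690 − 557 = 133.
The remaining cell in column 3 is (1,3) = 690 − 572 = 118.
Row 1 must total 690; the given cells sum to 552, so (1,5) = 138.
Anti-diagonal must total 690; the given cells sum to 542, so (2,4) = 148.
Using row 2: 168 + 103 + 188 + 148 + ? → (2,5) = 690 − 607 = 83.
Using column 4: 178 + 148 + 163 + 108 + ? → (3,4) = 690 − 597 = 93.
Using column 5: 138 + 83 + 123 + 193 + ? → (3,5) = 690 − 537 = 153.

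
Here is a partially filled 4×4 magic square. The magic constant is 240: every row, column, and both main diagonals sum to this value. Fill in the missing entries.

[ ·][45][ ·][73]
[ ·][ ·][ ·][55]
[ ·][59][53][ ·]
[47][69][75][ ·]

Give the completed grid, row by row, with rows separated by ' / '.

Row 4 must total 240; the given cells sum to 191, so (4,4) = 49.
From column 2, 240 − (45 + 59 + 69) gives (2,2) = 67.
Column 4 needs 240; the known cells sum to 177, so (3,4) = 63.
Main diagonal needs 240; the known cells sum to 169, so (1,1) = 71.
Anti-diagonal needs 240; the known cells sum to 179, so (2,3) = 61.
From row 1, 240 − (71 + 45 + 73) gives (1,3) = 51.
From row 2, 240 − (67 + 61 + 55) gives (2,1) = 57.
From row 3, 240 − (59 + 53 + 63) gives (3,1) = 65.

71 45 51 73 / 57 67 61 55 / 65 59 53 63 / 47 69 75 49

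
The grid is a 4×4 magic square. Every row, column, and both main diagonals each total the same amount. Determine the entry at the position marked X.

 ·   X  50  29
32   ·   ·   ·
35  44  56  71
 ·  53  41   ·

62

Row 3 is complete and sums to 206; that is the magic constant.
From column 3, 206 − (50 + 56 + 41) gives (2,3) = 59.
From anti-diagonal, 206 − (29 + 59 + 44) gives (4,1) = 74.
Row 4 needs 206; the known cells sum to 168, so (4,4) = 38.
The remaining cell in column 1 is (1,1) = 206 − 141 = 65.
Column 4 must total 206; the given cells sum to 138, so (2,4) = 68.
Main diagonal needs 206; the known cells sum to 159, so (2,2) = 47.
Row 1: 65 + 50 + 29 + ? = 206, so (1,2) = 62.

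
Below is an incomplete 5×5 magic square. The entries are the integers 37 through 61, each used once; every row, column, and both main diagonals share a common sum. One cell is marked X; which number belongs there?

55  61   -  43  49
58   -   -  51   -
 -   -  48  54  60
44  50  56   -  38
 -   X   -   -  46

The entries are 37 through 61, which sum to 1225, so each line sums to 1225/5 = 245.
Row 1 must total 245; the given cells sum to 208, so (1,3) = 37.
Using row 4: 44 + 50 + 56 + 38 + ? → (4,4) = 245 − 188 = 57.
From column 4, 245 − (43 + 51 + 54 + 57) gives (5,4) = 40.
Column 5 needs 245; the known cells sum to 193, so (2,5) = 52.
Main diagonal must total 245; the given cells sum to 206, so (2,2) = 39.
From anti-diagonal, 245 − (49 + 51 + 48 + 50) gives (5,1) = 47.
Using row 2: 58 + 39 + 51 + 52 + ? → (2,3) = 245 − 200 = 45.
Using column 1: 55 + 58 + 44 + 47 + ? → (3,1) = 245 − 204 = 41.
Column 3 must total 245; the given cells sum to 186, so (5,3) = 59.
Row 3 needs 245; the known cells sum to 203, so (3,2) = 42.
Row 5 needs 245; the known cells sum to 192, so (5,2) = 53.

53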